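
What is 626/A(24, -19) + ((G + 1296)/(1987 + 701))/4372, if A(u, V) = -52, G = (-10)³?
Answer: -229896767/19096896 ≈ -12.038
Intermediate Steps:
G = -1000
626/A(24, -19) + ((G + 1296)/(1987 + 701))/4372 = 626/(-52) + ((-1000 + 1296)/(1987 + 701))/4372 = 626*(-1/52) + (296/2688)*(1/4372) = -313/26 + (296*(1/2688))*(1/4372) = -313/26 + (37/336)*(1/4372) = -313/26 + 37/1468992 = -229896767/19096896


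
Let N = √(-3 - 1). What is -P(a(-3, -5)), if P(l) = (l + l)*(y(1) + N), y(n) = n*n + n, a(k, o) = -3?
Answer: 12 + 12*I ≈ 12.0 + 12.0*I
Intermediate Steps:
y(n) = n + n² (y(n) = n² + n = n + n²)
N = 2*I (N = √(-4) = 2*I ≈ 2.0*I)
P(l) = 2*l*(2 + 2*I) (P(l) = (l + l)*(1*(1 + 1) + 2*I) = (2*l)*(1*2 + 2*I) = (2*l)*(2 + 2*I) = 2*l*(2 + 2*I))
-P(a(-3, -5)) = -4*(-3)*(1 + I) = -(-12 - 12*I) = 12 + 12*I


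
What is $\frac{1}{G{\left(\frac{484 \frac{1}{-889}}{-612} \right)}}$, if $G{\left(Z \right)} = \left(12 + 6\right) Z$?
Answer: $\frac{15113}{242} \approx 62.45$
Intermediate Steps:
$G{\left(Z \right)} = 18 Z$
$\frac{1}{G{\left(\frac{484 \frac{1}{-889}}{-612} \right)}} = \frac{1}{18 \frac{484 \frac{1}{-889}}{-612}} = \frac{1}{18 \cdot 484 \left(- \frac{1}{889}\right) \left(- \frac{1}{612}\right)} = \frac{1}{18 \left(\left(- \frac{484}{889}\right) \left(- \frac{1}{612}\right)\right)} = \frac{1}{18 \cdot \frac{121}{136017}} = \frac{1}{\frac{242}{15113}} = \frac{15113}{242}$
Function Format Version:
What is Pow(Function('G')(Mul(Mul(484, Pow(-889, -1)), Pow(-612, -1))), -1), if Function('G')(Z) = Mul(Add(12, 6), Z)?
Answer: Rational(15113, 242) ≈ 62.450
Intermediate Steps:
Function('G')(Z) = Mul(18, Z)
Pow(Function('G')(Mul(Mul(484, Pow(-889, -1)), Pow(-612, -1))), -1) = Pow(Mul(18, Mul(Mul(484, Pow(-889, -1)), Pow(-612, -1))), -1) = Pow(Mul(18, Mul(Mul(484, Rational(-1, 889)), Rational(-1, 612))), -1) = Pow(Mul(18, Mul(Rational(-484, 889), Rational(-1, 612))), -1) = Pow(Mul(18, Rational(121, 136017)), -1) = Pow(Rational(242, 15113), -1) = Rational(15113, 242)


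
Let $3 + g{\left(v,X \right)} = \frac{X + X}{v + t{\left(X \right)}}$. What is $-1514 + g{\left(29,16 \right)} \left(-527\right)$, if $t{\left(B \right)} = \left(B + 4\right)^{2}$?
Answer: $\frac{11879}{429} \approx 27.69$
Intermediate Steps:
$t{\left(B \right)} = \left(4 + B\right)^{2}$
$g{\left(v,X \right)} = -3 + \frac{2 X}{v + \left(4 + X\right)^{2}}$ ($g{\left(v,X \right)} = -3 + \frac{X + X}{v + \left(4 + X\right)^{2}} = -3 + \frac{2 X}{v + \left(4 + X\right)^{2}}$)
$-1514 + g{\left(29,16 \right)} \left(-527\right) = -1514 + \frac{\left(-3\right) 29 - 3 \left(4 + 16\right)^{2} + 2 \cdot 16}{29 + \left(4 + 16\right)^{2}} \left(-527\right) = -1514 + \frac{-87 - 3 \cdot 20^{2} + 32}{29 + 20^{2}} \left(-527\right) = -1514 + \frac{-87 - 1200 + 32}{29 + 400} \left(-527\right) = -1514 + \frac{-87 - 1200 + 32}{429} \left(-527\right) = -1514 + \frac{1}{429} \left(-1255\right) \left(-527\right) = -1514 - - \frac{661385}{429} = -1514 + \frac{661385}{429} = \frac{11879}{429}$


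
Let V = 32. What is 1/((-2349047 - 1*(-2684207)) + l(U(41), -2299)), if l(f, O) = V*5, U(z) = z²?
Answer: 1/335320 ≈ 2.9822e-6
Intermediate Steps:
l(f, O) = 160 (l(f, O) = 32*5 = 160)
1/((-2349047 - 1*(-2684207)) + l(U(41), -2299)) = 1/((-2349047 - 1*(-2684207)) + 160) = 1/((-2349047 + 2684207) + 160) = 1/(335160 + 160) = 1/335320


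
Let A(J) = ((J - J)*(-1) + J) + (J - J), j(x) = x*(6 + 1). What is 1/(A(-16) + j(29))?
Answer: 1/187 ≈ 0.0053476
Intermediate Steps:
j(x) = 7*x (j(x) = x*7 = 7*x)
A(J) = J (A(J) = (0*(-1) + J) + 0 = (0 + J) + 0 = J + 0 = J)
1/(A(-16) + j(29)) = 1/(-16 + 7*29) = 1/(-16 + 203) = 1/187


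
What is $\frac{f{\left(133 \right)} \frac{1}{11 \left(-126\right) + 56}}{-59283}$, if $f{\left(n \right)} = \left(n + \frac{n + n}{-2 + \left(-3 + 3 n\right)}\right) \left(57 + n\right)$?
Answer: $\frac{418}{1297639} \approx 0.00032212$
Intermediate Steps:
$f{\left(n \right)} = \left(57 + n\right) \left(n + \frac{2 n}{-5 + 3 n}\right)$ ($f{\left(n \right)} = \left(n + \frac{2 n}{-5 + 3 n}\right) \left(57 + n\right) = \left(57 + n\right) \left(n + \frac{2 n}{-5 + 3 n}\right)$)
$\frac{f{\left(133 \right)} \frac{1}{11 \left(-126\right) + 56}}{-59283} = \frac{3 \cdot 133 \frac{1}{-5 + 3 \cdot 133} \left(-57 + 133^{2} + 56 \cdot 133\right) \frac{1}{11 \left(-126\right) + 56}}{-59283} = \frac{3 \cdot 133 \frac{1}{-5 + 399} \left(-57 + 17689 + 7448\right)}{-1386 + 56} \left(- \frac{1}{59283}\right) = \frac{3 \cdot 133 \cdot \frac{1}{394} \cdot 25080}{-1330} \left(- \frac{1}{59283}\right) = 3 \cdot 133 \cdot \frac{1}{394} \cdot 25080 \left(- \frac{1}{1330}\right) \left(- \frac{1}{59283}\right) = \frac{5003460}{197} \left(- \frac{1}{1330}\right) \left(- \frac{1}{59283}\right) = \left(- \frac{3762}{197}\right) \left(- \frac{1}{59283}\right) = \frac{418}{1297639}$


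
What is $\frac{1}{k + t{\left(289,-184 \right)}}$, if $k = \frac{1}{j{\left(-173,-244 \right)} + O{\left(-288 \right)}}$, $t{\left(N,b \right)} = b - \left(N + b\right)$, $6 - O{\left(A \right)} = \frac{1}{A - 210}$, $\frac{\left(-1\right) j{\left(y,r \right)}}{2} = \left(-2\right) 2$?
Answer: $- \frac{6973}{2014699} \approx -0.0034611$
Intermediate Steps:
$j{\left(y,r \right)} = 8$ ($j{\left(y,r \right)} = - 2 \left(\left(-2\right) 2\right) = \left(-2\right) \left(-4\right) = 8$)
$O{\left(A \right)} = 6 - \frac{1}{-210 + A}$ ($O{\left(A \right)} = 6 - \frac{1}{A - 210} = 6 - \frac{1}{-210 + A}$)
$t{\left(N,b \right)} = - N$ ($t{\left(N,b \right)} = b - \left(N + b\right) = - N$)
$k = \frac{498}{6973}$ ($k = \frac{1}{8 + \frac{-1261 + 6 \left(-288\right)}{-210 - 288}} = \frac{1}{8 + \frac{-1261 - 1728}{-498}} = \frac{1}{8 - - \frac{2989}{498}} = \frac{1}{8 + \frac{2989}{498}} = \frac{1}{\frac{6973}{498}} = \frac{498}{6973} \approx 0.071418$)
$\frac{1}{k + t{\left(289,-184 \right)}} = \frac{1}{\frac{498}{6973} - 289} = \frac{1}{- \frac{2014699}{6973}} = - \frac{6973}{2014699}$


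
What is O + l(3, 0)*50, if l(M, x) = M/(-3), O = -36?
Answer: -86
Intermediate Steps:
l(M, x) = -M/3 (l(M, x) = M*(-1/3) = -M/3)
O + l(3, 0)*50 = -36 - 1/3*3*50 = -36 - 1*50 = -36 - 50 = -86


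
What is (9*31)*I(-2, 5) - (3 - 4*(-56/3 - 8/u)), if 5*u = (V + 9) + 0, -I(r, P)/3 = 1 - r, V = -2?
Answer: -54842/21 ≈ -2611.5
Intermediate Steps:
I(r, P) = -3 + 3*r (I(r, P) = -3*(1 - r) = -3 + 3*r)
u = 7/5 (u = ((-2 + 9) + 0)/5 = (7 + 0)/5 = (⅕)*7 = 7/5 ≈ 1.4000)
(9*31)*I(-2, 5) - (3 - 4*(-56/3 - 8/u)) = (9*31)*(-3 + 3*(-2)) - (3 - 4*(-56/3 - 8/7/5)) = 279*(-3 - 6) - (3 - 4*(-56*⅓ - 8*5/7)) = 279*(-9) - (3 - 4*(-56/3 - 40/7)) = -2511 - (3 - 4*(-512/21)) = -2511 - (3 + 2048/21) = -2511 - 1*2111/21 = -2511 - 2111/21 = -54842/21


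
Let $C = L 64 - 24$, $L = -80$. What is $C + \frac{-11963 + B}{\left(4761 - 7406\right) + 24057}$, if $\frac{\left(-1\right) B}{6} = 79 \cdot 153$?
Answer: $- \frac{110227813}{21412} \approx -5147.9$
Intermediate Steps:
$B = -72522$ ($B = - 6 \cdot 79 \cdot 153 = \left(-6\right) 12087 = -72522$)
$C = -5144$ ($C = \left(-80\right) 64 - 24 = -5120 - 24 = -5144$)
$C + \frac{-11963 + B}{\left(4761 - 7406\right) + 24057} = -5144 + \frac{-11963 - 72522}{\left(4761 - 7406\right) + 24057} = -5144 - \frac{84485}{-2645 + 24057} = -5144 - \frac{84485}{21412} = - \frac{110227813}{21412}$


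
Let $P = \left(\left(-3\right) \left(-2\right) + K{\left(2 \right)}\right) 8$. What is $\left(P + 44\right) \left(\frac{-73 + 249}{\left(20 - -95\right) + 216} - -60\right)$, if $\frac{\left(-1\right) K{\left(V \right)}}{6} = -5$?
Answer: $\frac{6651952}{331} \approx 20097.0$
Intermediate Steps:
$K{\left(V \right)} = 30$ ($K{\left(V \right)} = \left(-6\right) \left(-5\right) = 30$)
$P = 288$ ($P = \left(\left(-3\right) \left(-2\right) + 30\right) 8 = \left(6 + 30\right) 8 = 36 \cdot 8 = 288$)
$\left(P + 44\right) \left(\frac{-73 + 249}{\left(20 - -95\right) + 216} - -60\right) = \left(288 + 44\right) \left(\frac{-73 + 249}{\left(20 - -95\right) + 216} - -60\right) = 332 \left(\frac{176}{\left(20 + 95\right) + 216} + 60\right) = 332 \left(\frac{176}{115 + 216} + 60\right) = 332 \left(\frac{176}{331} + 60\right) = 332 \cdot \frac{20036}{331} = \frac{6651952}{331}$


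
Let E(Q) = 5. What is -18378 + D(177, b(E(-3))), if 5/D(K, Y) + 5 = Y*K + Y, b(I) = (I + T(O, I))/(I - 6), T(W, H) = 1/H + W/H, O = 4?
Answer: -19719599/1073 ≈ -18378.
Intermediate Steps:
T(W, H) = 1/H + W/H
b(I) = (I + 5/I)/(-6 + I) (b(I) = (I + (1 + 4)/I)/(I - 6) = (I + 5/I)/(-6 + I))
D(K, Y) = 5/(-5 + Y + K*Y) (D(K, Y) = 5/(-5 + (Y*K + Y)) = 5/(-5 + (K*Y + Y)) = 5/(-5 + (Y + K*Y)) = 5/(-5 + Y + K*Y))
-18378 + D(177, b(E(-3))) = -18378 + 5/(-5 + (5 + 5**2)/(5*(-6 + 5)) + 177*((5 + 5**2)/(5*(-6 + 5)))) = -18378 + 5/(-5 + (1/5)*(5 + 25)/(-1) + 177*((1/5)*(5 + 25)/(-1))) = -18378 + 5/(-5 + (1/5)*(-1)*30 + 177*((1/5)*(-1)*30)) = -18378 + 5/(-5 - 6 + 177*(-6)) = -18378 + 5/(-5 - 6 - 1062) = -18378 + 5/(-1073) = -18378 + 5*(-1/1073) = -18378 - 5/1073 = -19719599/1073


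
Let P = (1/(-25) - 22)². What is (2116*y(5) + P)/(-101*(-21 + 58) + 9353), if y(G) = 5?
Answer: 2305367/1170000 ≈ 1.9704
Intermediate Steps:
P = 303601/625 (P = (-1/25 - 22)² = (-551/25)² = 303601/625 ≈ 485.76)
(2116*y(5) + P)/(-101*(-21 + 58) + 9353) = (2116*5 + 303601/625)/(-101*(-21 + 58) + 9353) = (10580 + 303601/625)/(-101*37 + 9353) = 6916101/(625*(-3737 + 9353)) = (6916101/625)/5616 = (6916101/625)*(1/5616) = 2305367/1170000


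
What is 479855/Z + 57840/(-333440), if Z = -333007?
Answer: -2240799701/1387973176 ≈ -1.6144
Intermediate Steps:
479855/Z + 57840/(-333440) = 479855/(-333007) + 57840/(-333440) = 479855*(-1/333007) + 57840*(-1/333440) = -479855/333007 - 723/4168 = -2240799701/1387973176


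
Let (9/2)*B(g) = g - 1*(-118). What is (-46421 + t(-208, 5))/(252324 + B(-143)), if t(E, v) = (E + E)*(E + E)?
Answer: 1139715/2270866 ≈ 0.50189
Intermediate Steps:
B(g) = 236/9 + 2*g/9 (B(g) = 2*(g - 1*(-118))/9 = 2*(g + 118)/9 = 2*(118 + g)/9 = 236/9 + 2*g/9)
t(E, v) = 4*E² (t(E, v) = (2*E)*(2*E) = 4*E²)
(-46421 + t(-208, 5))/(252324 + B(-143)) = (-46421 + 4*(-208)²)/(252324 + (236/9 + (2/9)*(-143))) = (-46421 + 4*43264)/(252324 + (236/9 - 286/9)) = (-46421 + 173056)/(252324 - 50/9) = 126635/(2270866/9) = 126635*(9/2270866) = 1139715/2270866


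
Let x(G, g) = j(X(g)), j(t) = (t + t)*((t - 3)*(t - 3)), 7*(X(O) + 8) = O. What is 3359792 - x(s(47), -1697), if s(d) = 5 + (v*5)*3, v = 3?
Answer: 12186057112/343 ≈ 3.5528e+7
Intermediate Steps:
X(O) = -8 + O/7
s(d) = 50 (s(d) = 5 + (3*5)*3 = 5 + 15*3 = 5 + 45 = 50)
j(t) = 2*t*(-3 + t)**2 (j(t) = (2*t)*((-3 + t)*(-3 + t)) = (2*t)*(-3 + t)**2 = 2*t*(-3 + t)**2)
x(G, g) = 2*(-11 + g/7)**2*(-8 + g/7) (x(G, g) = 2*(-8 + g/7)*(-3 + (-8 + g/7))**2 = 2*(-8 + g/7)*(-11 + g/7)**2 = 2*(-11 + g/7)**2*(-8 + g/7))
3359792 - x(s(47), -1697) = 3359792 - 2*(-77 - 1697)**2*(-56 - 1697)/343 = 3359792 - 2*(-1774)**2*(-1753)/343 = 3359792 - 2*3147076*(-1753)/343 = 3359792 - 1*(-11033648456/343) = 3359792 + 11033648456/343 = 12186057112/343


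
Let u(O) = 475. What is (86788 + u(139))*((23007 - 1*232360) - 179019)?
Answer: -33890505836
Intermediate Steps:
(86788 + u(139))*((23007 - 1*232360) - 179019) = (86788 + 475)*((23007 - 1*232360) - 179019) = 87263*((23007 - 232360) - 179019) = 87263*(-209353 - 179019) = 87263*(-388372) = -33890505836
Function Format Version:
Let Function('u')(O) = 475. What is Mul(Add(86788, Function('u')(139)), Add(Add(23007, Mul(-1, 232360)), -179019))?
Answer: -33890505836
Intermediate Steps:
Mul(Add(86788, Function('u')(139)), Add(Add(23007, Mul(-1, 232360)), -179019)) = Mul(Add(86788, 475), Add(Add(23007, Mul(-1, 232360)), -179019)) = Mul(87263, Add(Add(23007, -232360), -179019)) = Mul(87263, Add(-209353, -179019)) = Mul(87263, -388372) = -33890505836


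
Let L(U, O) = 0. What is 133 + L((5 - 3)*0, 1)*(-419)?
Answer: 133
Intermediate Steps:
133 + L((5 - 3)*0, 1)*(-419) = 133 + 0*(-419) = 133 + 0 = 133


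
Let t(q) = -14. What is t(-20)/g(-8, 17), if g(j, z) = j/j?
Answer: -14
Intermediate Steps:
g(j, z) = 1
t(-20)/g(-8, 17) = -14/1 = -14*1 = -14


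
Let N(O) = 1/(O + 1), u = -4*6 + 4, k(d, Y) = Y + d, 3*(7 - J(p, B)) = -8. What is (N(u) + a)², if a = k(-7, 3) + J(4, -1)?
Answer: 102400/3249 ≈ 31.517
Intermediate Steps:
J(p, B) = 29/3 (J(p, B) = 7 - ⅓*(-8) = 7 + 8/3 = 29/3)
u = -20 (u = -24 + 4 = -20)
a = 17/3 (a = (3 - 7) + 29/3 = -4 + 29/3 = 17/3 ≈ 5.6667)
N(O) = 1/(1 + O)
(N(u) + a)² = (1/(1 - 20) + 17/3)² = (1/(-19) + 17/3)² = (-1/19 + 17/3)² = (320/57)² = 102400/3249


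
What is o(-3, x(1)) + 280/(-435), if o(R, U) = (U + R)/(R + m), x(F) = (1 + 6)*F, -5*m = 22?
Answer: -3812/3219 ≈ -1.1842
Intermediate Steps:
m = -22/5 (m = -⅕*22 = -22/5 ≈ -4.4000)
x(F) = 7*F
o(R, U) = (R + U)/(-22/5 + R) (o(R, U) = (U + R)/(R - 22/5) = (R + U)/(-22/5 + R))
o(-3, x(1)) + 280/(-435) = 5*(-3 + 7*1)/(-22 + 5*(-3)) + 280/(-435) = 5*(-3 + 7)/(-22 - 15) + 280*(-1/435) = 5*4/(-37) - 56/87 = 5*(-1/37)*4 - 56/87 = -20/37 - 56/87 = -3812/3219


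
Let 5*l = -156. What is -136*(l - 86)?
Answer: 79696/5 ≈ 15939.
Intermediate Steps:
l = -156/5 (l = (1/5)*(-156) = -156/5 ≈ -31.200)
-136*(l - 86) = -136*(-156/5 - 86) = -136*(-586/5) = 79696/5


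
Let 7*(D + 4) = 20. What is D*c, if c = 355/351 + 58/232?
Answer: -506/351 ≈ -1.4416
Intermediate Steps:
D = -8/7 (D = -4 + (⅐)*20 = -4 + 20/7 = -8/7 ≈ -1.1429)
c = 1771/1404 (c = 355*(1/351) + 58*(1/232) = 355/351 + ¼ = 1771/1404 ≈ 1.2614)
D*c = -8/7*1771/1404 = -506/351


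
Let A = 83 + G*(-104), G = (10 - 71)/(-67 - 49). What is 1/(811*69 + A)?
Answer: 29/1623632 ≈ 1.7861e-5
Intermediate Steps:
G = 61/116 (G = -61/(-116) = -61*(-1/116) = 61/116 ≈ 0.52586)
A = 821/29 (A = 83 + (61/116)*(-104) = 83 - 1586/29 = 821/29 ≈ 28.310)
1/(811*69 + A) = 1/(811*69 + 821/29) = 1/(55959 + 821/29) = 1/(1623632/29) = 29/1623632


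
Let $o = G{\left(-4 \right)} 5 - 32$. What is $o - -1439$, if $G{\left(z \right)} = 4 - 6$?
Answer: $1397$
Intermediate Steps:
$G{\left(z \right)} = -2$ ($G{\left(z \right)} = 4 - 6 = -2$)
$o = -42$ ($o = \left(-2\right) 5 - 32 = -10 - 32 = -42$)
$o - -1439 = -42 - -1439 = -42 + 1439 = 1397$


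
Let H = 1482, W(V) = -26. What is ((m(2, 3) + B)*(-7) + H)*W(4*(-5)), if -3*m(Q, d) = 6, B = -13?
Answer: -41262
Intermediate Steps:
m(Q, d) = -2 (m(Q, d) = -⅓*6 = -2)
((m(2, 3) + B)*(-7) + H)*W(4*(-5)) = ((-2 - 13)*(-7) + 1482)*(-26) = (-15*(-7) + 1482)*(-26) = (105 + 1482)*(-26) = 1587*(-26) = -41262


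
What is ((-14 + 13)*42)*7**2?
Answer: -2058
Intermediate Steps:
((-14 + 13)*42)*7**2 = -1*42*49 = -42*49 = -2058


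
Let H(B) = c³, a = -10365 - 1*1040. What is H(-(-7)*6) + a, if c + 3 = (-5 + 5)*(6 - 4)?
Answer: -11432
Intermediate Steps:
a = -11405 (a = -10365 - 1040 = -11405)
c = -3 (c = -3 + (-5 + 5)*(6 - 4) = -3 + 0*2 = -3 + 0 = -3)
H(B) = -27 (H(B) = (-3)³ = -27)
H(-(-7)*6) + a = -27 - 11405 = -11432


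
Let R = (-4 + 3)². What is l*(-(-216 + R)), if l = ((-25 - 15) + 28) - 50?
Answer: -13330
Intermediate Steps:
R = 1 (R = (-1)² = 1)
l = -62 (l = (-40 + 28) - 50 = -12 - 50 = -62)
l*(-(-216 + R)) = -(-62)*(-216 + 1) = -(-62)*(-215) = -62*215 = -13330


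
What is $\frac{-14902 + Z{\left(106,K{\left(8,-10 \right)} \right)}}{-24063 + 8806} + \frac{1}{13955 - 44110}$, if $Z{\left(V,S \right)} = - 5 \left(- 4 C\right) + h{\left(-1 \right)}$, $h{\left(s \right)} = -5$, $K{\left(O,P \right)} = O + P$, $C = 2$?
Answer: $\frac{448299128}{460074835} \approx 0.9744$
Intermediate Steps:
$Z{\left(V,S \right)} = 35$ ($Z{\left(V,S \right)} = - 5 \left(\left(-4\right) 2\right) - 5 = \left(-5\right) \left(-8\right) - 5 = 40 - 5 = 35$)
$\frac{-14902 + Z{\left(106,K{\left(8,-10 \right)} \right)}}{-24063 + 8806} + \frac{1}{13955 - 44110} = \frac{-14902 + 35}{-24063 + 8806} + \frac{1}{13955 - 44110} = - \frac{14867}{-15257} + \frac{1}{-30155} = \left(-14867\right) \left(- \frac{1}{15257}\right) - \frac{1}{30155} = \frac{14867}{15257} - \frac{1}{30155} = \frac{448299128}{460074835}$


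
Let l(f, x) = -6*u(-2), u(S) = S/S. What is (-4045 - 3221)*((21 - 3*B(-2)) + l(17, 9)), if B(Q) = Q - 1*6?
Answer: -283374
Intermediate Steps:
u(S) = 1
l(f, x) = -6 (l(f, x) = -6*1 = -6)
B(Q) = -6 + Q (B(Q) = Q - 6 = -6 + Q)
(-4045 - 3221)*((21 - 3*B(-2)) + l(17, 9)) = (-4045 - 3221)*((21 - 3*(-6 - 2)) - 6) = -7266*((21 - 3*(-8)) - 6) = -7266*((21 + 24) - 6) = -7266*(45 - 6) = -7266*39 = -283374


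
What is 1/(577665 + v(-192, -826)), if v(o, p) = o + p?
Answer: 1/576647 ≈ 1.7342e-6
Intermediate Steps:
1/(577665 + v(-192, -826)) = 1/(577665 + (-192 - 826)) = 1/(577665 - 1018) = 1/576647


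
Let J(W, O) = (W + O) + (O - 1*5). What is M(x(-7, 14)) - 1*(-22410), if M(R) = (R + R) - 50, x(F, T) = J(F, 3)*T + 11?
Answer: 22214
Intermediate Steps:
J(W, O) = -5 + W + 2*O (J(W, O) = (O + W) + (O - 5) = (O + W) + (-5 + O) = -5 + W + 2*O)
x(F, T) = 11 + T*(1 + F) (x(F, T) = (-5 + F + 2*3)*T + 11 = (-5 + F + 6)*T + 11 = (1 + F)*T + 11 = T*(1 + F) + 11 = 11 + T*(1 + F))
M(R) = -50 + 2*R (M(R) = 2*R - 50 = -50 + 2*R)
M(x(-7, 14)) - 1*(-22410) = (-50 + 2*(11 + 14*(1 - 7))) - 1*(-22410) = (-50 + 2*(11 + 14*(-6))) + 22410 = (-50 + 2*(11 - 84)) + 22410 = (-50 + 2*(-73)) + 22410 = (-50 - 146) + 22410 = -196 + 22410 = 22214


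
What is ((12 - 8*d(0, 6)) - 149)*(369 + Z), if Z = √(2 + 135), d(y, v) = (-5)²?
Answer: -124353 - 337*√137 ≈ -1.2830e+5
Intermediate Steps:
d(y, v) = 25
Z = √137 ≈ 11.705
((12 - 8*d(0, 6)) - 149)*(369 + Z) = ((12 - 8*25) - 149)*(369 + √137) = ((12 - 200) - 149)*(369 + √137) = (-188 - 149)*(369 + √137) = -337*(369 + √137) = -124353 - 337*√137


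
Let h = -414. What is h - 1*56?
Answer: -470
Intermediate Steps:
h - 1*56 = -414 - 1*56 = -414 - 56 = -470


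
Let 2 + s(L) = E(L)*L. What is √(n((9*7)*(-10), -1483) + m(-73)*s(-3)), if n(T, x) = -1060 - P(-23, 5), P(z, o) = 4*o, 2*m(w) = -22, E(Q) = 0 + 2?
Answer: 4*I*√62 ≈ 31.496*I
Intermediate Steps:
E(Q) = 2
m(w) = -11 (m(w) = (½)*(-22) = -11)
s(L) = -2 + 2*L
n(T, x) = -1080 (n(T, x) = -1060 - 4*5 = -1060 - 1*20 = -1060 - 20 = -1080)
√(n((9*7)*(-10), -1483) + m(-73)*s(-3)) = √(-1080 - 11*(-2 + 2*(-3))) = √(-1080 - 11*(-2 - 6)) = √(-1080 - 11*(-8)) = √(-1080 + 88) = √(-992) = 4*I*√62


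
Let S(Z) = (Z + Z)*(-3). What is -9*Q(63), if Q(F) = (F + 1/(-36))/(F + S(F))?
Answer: 2267/1260 ≈ 1.7992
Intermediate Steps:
S(Z) = -6*Z (S(Z) = (2*Z)*(-3) = -6*Z)
Q(F) = -(-1/36 + F)/(5*F) (Q(F) = (F + 1/(-36))/(F - 6*F) = (F - 1/36)/((-5*F)) = (-1/36 + F)*(-1/(5*F)) = -(-1/36 + F)/(5*F))
-9*Q(63) = -(1 - 36*63)/(20*63) = -(1 - 2268)/(20*63) = -(-2267)/(20*63) = -9*(-2267/11340) = 2267/1260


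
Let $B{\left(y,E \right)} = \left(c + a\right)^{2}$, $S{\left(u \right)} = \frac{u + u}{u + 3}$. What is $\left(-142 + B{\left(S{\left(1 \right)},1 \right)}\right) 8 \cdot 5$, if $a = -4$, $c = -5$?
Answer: $-2440$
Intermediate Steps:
$S{\left(u \right)} = \frac{2 u}{3 + u}$
$B{\left(y,E \right)} = 81$ ($B{\left(y,E \right)} = \left(-5 - 4\right)^{2} = \left(-9\right)^{2} = 81$)
$\left(-142 + B{\left(S{\left(1 \right)},1 \right)}\right) 8 \cdot 5 = \left(-142 + 81\right) 8 \cdot 5 = \left(-61\right) 40 = -2440$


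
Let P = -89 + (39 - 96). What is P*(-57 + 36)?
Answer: 3066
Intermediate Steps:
P = -146 (P = -89 - 57 = -146)
P*(-57 + 36) = -146*(-57 + 36) = -146*(-21) = 3066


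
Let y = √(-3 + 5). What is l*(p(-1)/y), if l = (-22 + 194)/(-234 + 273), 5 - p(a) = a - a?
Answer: 430*√2/39 ≈ 15.593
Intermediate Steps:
p(a) = 5 (p(a) = 5 - (a - a) = 5 - 1*0 = 5 + 0 = 5)
l = 172/39 ≈ 4.4103
y = √2 ≈ 1.4142
l*(p(-1)/y) = 172*(5/(√2))/39 = 172*(5*(√2/2))/39 = 172*(5*√2/2)/39 = 430*√2/39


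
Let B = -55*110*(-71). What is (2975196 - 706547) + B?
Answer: 2698199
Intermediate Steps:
B = 429550 (B = -6050*(-71) = 429550)
(2975196 - 706547) + B = (2975196 - 706547) + 429550 = 2268649 + 429550 = 2698199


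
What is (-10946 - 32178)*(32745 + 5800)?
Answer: -1662214580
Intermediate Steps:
(-10946 - 32178)*(32745 + 5800) = -43124*38545 = -1662214580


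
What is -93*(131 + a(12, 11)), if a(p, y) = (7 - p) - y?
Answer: -10695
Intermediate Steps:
a(p, y) = 7 - p - y
-93*(131 + a(12, 11)) = -93*(131 + (7 - 1*12 - 1*11)) = -93*(131 + (7 - 12 - 11)) = -93*(131 - 16) = -93*115 = -10695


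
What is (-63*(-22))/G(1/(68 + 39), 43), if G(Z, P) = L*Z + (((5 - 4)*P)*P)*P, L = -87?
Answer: 74151/4253581 ≈ 0.017433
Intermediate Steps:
G(Z, P) = P³ - 87*Z (G(Z, P) = -87*Z + (((5 - 4)*P)*P)*P = -87*Z + ((1*P)*P)*P = -87*Z + (P*P)*P = -87*Z + P²*P = -87*Z + P³ = P³ - 87*Z)
(-63*(-22))/G(1/(68 + 39), 43) = (-63*(-22))/(43³ - 87/(68 + 39)) = 1386/(79507 - 87/107) = 1386/(8507162/107) = 1386*(107/8507162) = 74151/4253581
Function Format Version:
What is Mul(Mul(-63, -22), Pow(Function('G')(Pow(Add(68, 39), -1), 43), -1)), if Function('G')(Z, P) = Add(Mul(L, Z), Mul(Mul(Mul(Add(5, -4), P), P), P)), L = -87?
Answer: Rational(74151, 4253581) ≈ 0.017433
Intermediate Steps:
Function('G')(Z, P) = Add(Pow(P, 3), Mul(-87, Z)) (Function('G')(Z, P) = Add(Mul(-87, Z), Mul(Mul(Mul(Add(5, -4), P), P), P)) = Add(Mul(-87, Z), Mul(Mul(Mul(1, P), P), P)) = Add(Mul(-87, Z), Mul(Mul(P, P), P)) = Add(Mul(-87, Z), Mul(Pow(P, 2), P)) = Add(Mul(-87, Z), Pow(P, 3)) = Add(Pow(P, 3), Mul(-87, Z)))
Mul(Mul(-63, -22), Pow(Function('G')(Pow(Add(68, 39), -1), 43), -1)) = Mul(Mul(-63, -22), Pow(Add(Pow(43, 3), Mul(-87, Pow(Add(68, 39), -1))), -1)) = Mul(1386, Pow(Add(79507, Mul(-87, Pow(107, -1))), -1)) = Mul(1386, Pow(Add(79507, Mul(-87, Rational(1, 107))), -1)) = Mul(1386, Pow(Add(79507, Rational(-87, 107)), -1)) = Mul(1386, Pow(Rational(8507162, 107), -1)) = Mul(1386, Rational(107, 8507162)) = Rational(74151, 4253581)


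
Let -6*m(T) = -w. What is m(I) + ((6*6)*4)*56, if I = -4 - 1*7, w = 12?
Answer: 8066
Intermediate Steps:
I = -11 (I = -4 - 7 = -11)
m(T) = 2 (m(T) = -(-1)*12/6 = -1/6*(-12) = 2)
m(I) + ((6*6)*4)*56 = 2 + ((6*6)*4)*56 = 2 + (36*4)*56 = 2 + 144*56 = 2 + 8064 = 8066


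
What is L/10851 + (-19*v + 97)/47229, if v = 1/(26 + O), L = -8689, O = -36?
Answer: -1364332057/1708272930 ≈ -0.79866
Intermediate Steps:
v = -⅒ (v = 1/(26 - 36) = 1/(-10) = -⅒ ≈ -0.10000)
L/10851 + (-19*v + 97)/47229 = -8689/10851 + (-19*(-⅒) + 97)/47229 = -8689*1/10851 + (19/10 + 97)*(1/47229) = -8689/10851 + (989/10)*(1/47229) = -8689/10851 + 989/472290 = -1364332057/1708272930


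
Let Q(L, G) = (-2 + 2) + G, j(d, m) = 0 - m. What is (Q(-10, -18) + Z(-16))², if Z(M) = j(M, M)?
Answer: 4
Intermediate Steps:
j(d, m) = -m
Q(L, G) = G (Q(L, G) = 0 + G = G)
Z(M) = -M
(Q(-10, -18) + Z(-16))² = (-18 - 1*(-16))² = (-18 + 16)² = (-2)² = 4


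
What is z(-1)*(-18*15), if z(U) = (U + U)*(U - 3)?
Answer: -2160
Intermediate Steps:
z(U) = 2*U*(-3 + U) (z(U) = (2*U)*(-3 + U) = 2*U*(-3 + U))
z(-1)*(-18*15) = (2*(-1)*(-3 - 1))*(-18*15) = (2*(-1)*(-4))*(-270) = 8*(-270) = -2160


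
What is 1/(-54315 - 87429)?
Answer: -1/141744 ≈ -7.0550e-6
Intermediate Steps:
1/(-54315 - 87429) = 1/(-141744) = -1/141744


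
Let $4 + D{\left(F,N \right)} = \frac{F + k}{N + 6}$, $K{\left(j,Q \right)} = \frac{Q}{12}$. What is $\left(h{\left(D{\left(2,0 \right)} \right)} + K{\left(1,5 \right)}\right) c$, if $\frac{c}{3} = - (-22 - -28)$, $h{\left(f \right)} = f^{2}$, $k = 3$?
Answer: $-188$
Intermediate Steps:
$K{\left(j,Q \right)} = \frac{Q}{12}$ ($K{\left(j,Q \right)} = Q \frac{1}{12} = \frac{Q}{12}$)
$D{\left(F,N \right)} = -4 + \frac{3 + F}{6 + N}$ ($D{\left(F,N \right)} = -4 + \frac{F + 3}{N + 6} = -4 + \frac{3 + F}{6 + N}$)
$c = -18$ ($c = 3 \left(- (-22 - -28)\right) = 3 \left(- (-22 + 28)\right) = 3 \left(\left(-1\right) 6\right) = 3 \left(-6\right) = -18$)
$\left(h{\left(D{\left(2,0 \right)} \right)} + K{\left(1,5 \right)}\right) c = \left(\left(\frac{-21 + 2 - 0}{6 + 0}\right)^{2} + \frac{1}{12} \cdot 5\right) \left(-18\right) = \left(\left(\frac{-21 + 2 + 0}{6}\right)^{2} + \frac{5}{12}\right) \left(-18\right) = \left(\left(\frac{1}{6} \left(-19\right)\right)^{2} + \frac{5}{12}\right) \left(-18\right) = \left(\left(- \frac{19}{6}\right)^{2} + \frac{5}{12}\right) \left(-18\right) = \left(\frac{361}{36} + \frac{5}{12}\right) \left(-18\right) = \frac{94}{9} \left(-18\right) = -188$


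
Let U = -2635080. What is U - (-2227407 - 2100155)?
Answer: 1692482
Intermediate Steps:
U - (-2227407 - 2100155) = -2635080 - (-2227407 - 2100155) = -2635080 - 1*(-4327562) = -2635080 + 4327562 = 1692482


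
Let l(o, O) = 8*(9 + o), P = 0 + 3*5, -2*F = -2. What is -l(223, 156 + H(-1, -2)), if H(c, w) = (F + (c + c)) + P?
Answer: -1856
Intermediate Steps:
F = 1 (F = -1/2*(-2) = 1)
P = 15 (P = 0 + 15 = 15)
H(c, w) = 16 + 2*c (H(c, w) = (1 + (c + c)) + 15 = (1 + 2*c) + 15 = 16 + 2*c)
l(o, O) = 72 + 8*o
-l(223, 156 + H(-1, -2)) = -(72 + 8*223) = -(72 + 1784) = -1*1856 = -1856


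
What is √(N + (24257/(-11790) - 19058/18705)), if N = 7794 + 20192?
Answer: √672064717482333410/4900710 ≈ 167.28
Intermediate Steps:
N = 27986
√(N + (24257/(-11790) - 19058/18705)) = √(27986 + (24257/(-11790) - 19058/18705)) = √(27986 + (24257*(-1/11790) - 19058*1/18705)) = √(27986 + (-24257/11790 - 19058/18705)) = √(27986 - 45228067/14702130) = √(411408582113/14702130) = √672064717482333410/4900710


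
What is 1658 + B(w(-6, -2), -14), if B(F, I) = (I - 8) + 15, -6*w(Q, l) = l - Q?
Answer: 1651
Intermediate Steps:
w(Q, l) = -l/6 + Q/6 (w(Q, l) = -(l - Q)/6 = -l/6 + Q/6)
B(F, I) = 7 + I (B(F, I) = (-8 + I) + 15 = 7 + I)
1658 + B(w(-6, -2), -14) = 1658 + (7 - 14) = 1658 - 7 = 1651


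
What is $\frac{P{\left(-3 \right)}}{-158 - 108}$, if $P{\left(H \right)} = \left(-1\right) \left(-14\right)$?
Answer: $- \frac{1}{19} \approx -0.052632$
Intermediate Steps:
$P{\left(H \right)} = 14$
$\frac{P{\left(-3 \right)}}{-158 - 108} = \frac{14}{-158 - 108} = \frac{14}{-266} = 14 \left(- \frac{1}{266}\right) = - \frac{1}{19}$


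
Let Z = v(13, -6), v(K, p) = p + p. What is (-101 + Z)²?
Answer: 12769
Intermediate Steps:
v(K, p) = 2*p
Z = -12 (Z = 2*(-6) = -12)
(-101 + Z)² = (-101 - 12)² = (-113)² = 12769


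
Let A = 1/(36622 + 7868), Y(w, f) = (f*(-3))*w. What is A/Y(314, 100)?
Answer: -1/4190958000 ≈ -2.3861e-10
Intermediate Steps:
Y(w, f) = -3*f*w (Y(w, f) = (-3*f)*w = -3*f*w)
A = 1/44490 ≈ 2.2477e-5
A/Y(314, 100) = 1/(44490*((-3*100*314))) = (1/44490)/(-94200) = (1/44490)*(-1/94200) = -1/4190958000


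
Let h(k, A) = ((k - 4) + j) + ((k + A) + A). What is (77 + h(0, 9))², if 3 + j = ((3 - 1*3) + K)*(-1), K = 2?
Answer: 7396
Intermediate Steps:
j = -5 (j = -3 + ((3 - 1*3) + 2)*(-1) = -3 + ((3 - 3) + 2)*(-1) = -3 + (0 + 2)*(-1) = -3 + 2*(-1) = -3 - 2 = -5)
h(k, A) = -9 + 2*A + 2*k (h(k, A) = ((k - 4) - 5) + ((k + A) + A) = ((-4 + k) - 5) + ((A + k) + A) = (-9 + k) + (k + 2*A) = -9 + 2*A + 2*k)
(77 + h(0, 9))² = (77 + (-9 + 2*9 + 2*0))² = (77 + (-9 + 18 + 0))² = (77 + 9)² = 86² = 7396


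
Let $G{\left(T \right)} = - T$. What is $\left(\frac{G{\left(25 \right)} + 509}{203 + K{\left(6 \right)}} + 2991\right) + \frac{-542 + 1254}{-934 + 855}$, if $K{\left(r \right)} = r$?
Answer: $\frac{4479439}{1501} \approx 2984.3$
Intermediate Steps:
$\left(\frac{G{\left(25 \right)} + 509}{203 + K{\left(6 \right)}} + 2991\right) + \frac{-542 + 1254}{-934 + 855} = \left(\frac{\left(-1\right) 25 + 509}{203 + 6} + 2991\right) + \frac{-542 + 1254}{-934 + 855} = \left(\frac{-25 + 509}{209} + 2991\right) + \frac{712}{-79} = \left(484 \cdot \frac{1}{209} + 2991\right) + 712 \left(- \frac{1}{79}\right) = \left(\frac{44}{19} + 2991\right) - \frac{712}{79} = \frac{56873}{19} - \frac{712}{79} = \frac{4479439}{1501}$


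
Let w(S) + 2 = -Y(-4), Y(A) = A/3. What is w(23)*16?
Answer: -32/3 ≈ -10.667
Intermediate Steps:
Y(A) = A/3 (Y(A) = A*(1/3) = A/3)
w(S) = -2/3 (w(S) = -2 - (-4)/3 = -2 - 1*(-4/3) = -2 + 4/3 = -2/3)
w(23)*16 = -2/3*16 = -32/3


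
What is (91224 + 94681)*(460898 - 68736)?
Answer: 72904876610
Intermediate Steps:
(91224 + 94681)*(460898 - 68736) = 185905*392162 = 72904876610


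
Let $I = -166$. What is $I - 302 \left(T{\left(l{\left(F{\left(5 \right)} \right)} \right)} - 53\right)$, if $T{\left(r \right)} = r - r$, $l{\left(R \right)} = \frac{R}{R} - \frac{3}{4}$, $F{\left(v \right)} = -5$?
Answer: $15840$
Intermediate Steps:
$l{\left(R \right)} = \frac{1}{4}$ ($l{\left(R \right)} = 1 - \frac{3}{4} = \frac{1}{4}$)
$T{\left(r \right)} = 0$
$I - 302 \left(T{\left(l{\left(F{\left(5 \right)} \right)} \right)} - 53\right) = -166 - 302 \left(0 - 53\right) = -166 - -16006 = -166 + 16006 = 15840$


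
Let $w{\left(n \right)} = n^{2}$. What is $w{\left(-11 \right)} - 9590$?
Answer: $-9469$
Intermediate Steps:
$w{\left(-11 \right)} - 9590 = \left(-11\right)^{2} - 9590 = 121 - 9590 = -9469$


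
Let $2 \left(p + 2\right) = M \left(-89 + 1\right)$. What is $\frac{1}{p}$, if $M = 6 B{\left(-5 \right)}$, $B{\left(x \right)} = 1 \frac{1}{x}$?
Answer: $\frac{5}{254} \approx 0.019685$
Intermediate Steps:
$B{\left(x \right)} = \frac{1}{x}$
$M = - \frac{6}{5}$ ($M = \frac{6}{-5} = 6 \left(- \frac{1}{5}\right) = - \frac{6}{5} \approx -1.2$)
$p = \frac{254}{5}$ ($p = -2 + \frac{\left(- \frac{6}{5}\right) \left(-89 + 1\right)}{2} = -2 + \frac{\left(- \frac{6}{5}\right) \left(-88\right)}{2} = -2 + \frac{1}{2} \cdot \frac{528}{5} = -2 + \frac{264}{5} = \frac{254}{5} \approx 50.8$)
$\frac{1}{p} = \frac{1}{\frac{254}{5}} = \frac{5}{254}$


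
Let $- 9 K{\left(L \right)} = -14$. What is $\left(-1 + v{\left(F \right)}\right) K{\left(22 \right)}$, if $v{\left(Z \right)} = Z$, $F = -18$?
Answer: $- \frac{266}{9} \approx -29.556$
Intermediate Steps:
$K{\left(L \right)} = \frac{14}{9}$ ($K{\left(L \right)} = \left(- \frac{1}{9}\right) \left(-14\right) = \frac{14}{9}$)
$\left(-1 + v{\left(F \right)}\right) K{\left(22 \right)} = \left(-1 - 18\right) \frac{14}{9} = \left(-19\right) \frac{14}{9} = - \frac{266}{9}$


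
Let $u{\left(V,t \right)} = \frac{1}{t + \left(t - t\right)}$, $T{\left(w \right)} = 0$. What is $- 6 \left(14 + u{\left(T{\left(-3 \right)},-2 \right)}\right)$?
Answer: $-81$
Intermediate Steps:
$u{\left(V,t \right)} = \frac{1}{t}$ ($u{\left(V,t \right)} = \frac{1}{t + 0} = \frac{1}{t}$)
$- 6 \left(14 + u{\left(T{\left(-3 \right)},-2 \right)}\right) = - 6 \left(14 + \frac{1}{-2}\right) = - 6 \left(14 - \frac{1}{2}\right) = \left(-6\right) \frac{27}{2} = -81$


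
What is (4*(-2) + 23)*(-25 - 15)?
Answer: -600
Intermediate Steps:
(4*(-2) + 23)*(-25 - 15) = (-8 + 23)*(-40) = 15*(-40) = -600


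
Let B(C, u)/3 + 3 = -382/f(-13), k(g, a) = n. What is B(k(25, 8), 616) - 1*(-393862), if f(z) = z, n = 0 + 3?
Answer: 5121235/13 ≈ 3.9394e+5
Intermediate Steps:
n = 3
k(g, a) = 3
B(C, u) = 1029/13 (B(C, u) = -9 + 3*(-382/(-13)) = -9 + 3*(-382*(-1/13)) = -9 + 3*(382/13) = -9 + 1146/13 = 1029/13)
B(k(25, 8), 616) - 1*(-393862) = 1029/13 - 1*(-393862) = 1029/13 + 393862 = 5121235/13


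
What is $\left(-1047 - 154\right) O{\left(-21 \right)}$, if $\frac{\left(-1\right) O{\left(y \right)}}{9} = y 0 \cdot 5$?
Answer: $0$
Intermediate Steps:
$O{\left(y \right)} = 0$ ($O{\left(y \right)} = - 9 y 0 \cdot 5 = - 9 \cdot 0 \cdot 5 = \left(-9\right) 0 = 0$)
$\left(-1047 - 154\right) O{\left(-21 \right)} = \left(-1047 - 154\right) 0 = \left(-1201\right) 0 = 0$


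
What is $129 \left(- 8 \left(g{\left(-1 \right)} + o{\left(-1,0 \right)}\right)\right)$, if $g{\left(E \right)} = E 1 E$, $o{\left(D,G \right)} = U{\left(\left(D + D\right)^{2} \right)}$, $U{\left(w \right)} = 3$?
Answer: $-4128$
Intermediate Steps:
$o{\left(D,G \right)} = 3$
$g{\left(E \right)} = E^{2}$ ($g{\left(E \right)} = E E = E^{2}$)
$129 \left(- 8 \left(g{\left(-1 \right)} + o{\left(-1,0 \right)}\right)\right) = 129 \left(- 8 \left(\left(-1\right)^{2} + 3\right)\right) = 129 \left(- 8 \left(1 + 3\right)\right) = 129 \left(\left(-8\right) 4\right) = 129 \left(-32\right) = -4128$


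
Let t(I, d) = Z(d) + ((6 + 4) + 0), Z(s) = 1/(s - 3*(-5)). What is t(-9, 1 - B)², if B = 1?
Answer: 22801/225 ≈ 101.34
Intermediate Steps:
Z(s) = 1/(15 + s) (Z(s) = 1/(s + 15) = 1/(15 + s))
t(I, d) = 10 + 1/(15 + d) (t(I, d) = 1/(15 + d) + ((6 + 4) + 0) = 1/(15 + d) + (10 + 0) = 1/(15 + d) + 10 = 10 + 1/(15 + d))
t(-9, 1 - B)² = ((151 + 10*(1 - 1*1))/(15 + (1 - 1*1)))² = ((151 + 10*(1 - 1))/(15 + (1 - 1)))² = ((151 + 10*0)/(15 + 0))² = ((151 + 0)/15)² = ((1/15)*151)² = (151/15)² = 22801/225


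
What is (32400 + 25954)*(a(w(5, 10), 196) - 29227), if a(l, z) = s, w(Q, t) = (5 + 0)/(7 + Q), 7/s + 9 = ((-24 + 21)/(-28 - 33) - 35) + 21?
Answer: -170553015597/100 ≈ -1.7055e+9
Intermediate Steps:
s = -61/200 (s = 7/(-9 + (((-24 + 21)/(-28 - 33) - 35) + 21)) = 7/(-9 + ((-3/(-61) - 35) + 21)) = 7/(-9 + ((-3*(-1/61) - 35) + 21)) = 7/(-9 + ((3/61 - 35) + 21)) = 7/(-9 + (-2132/61 + 21)) = 7/(-9 - 851/61) = 7/(-1400/61) = 7*(-61/1400) = -61/200 ≈ -0.30500)
w(Q, t) = 5/(7 + Q)
a(l, z) = -61/200
(32400 + 25954)*(a(w(5, 10), 196) - 29227) = (32400 + 25954)*(-61/200 - 29227) = 58354*(-5845461/200) = -170553015597/100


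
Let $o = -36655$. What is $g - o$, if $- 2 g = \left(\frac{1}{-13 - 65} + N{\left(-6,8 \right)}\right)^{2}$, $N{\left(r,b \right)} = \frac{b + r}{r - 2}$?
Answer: $\frac{1784070479}{48672} \approx 36655.0$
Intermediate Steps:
$N{\left(r,b \right)} = \frac{b + r}{-2 + r}$
$g = - \frac{1681}{48672}$ ($g = - \frac{\left(\frac{1}{-13 - 65} + \frac{8 - 6}{-2 - 6}\right)^{2}}{2} = - \frac{\left(\frac{1}{-78} + \frac{1}{-8} \cdot 2\right)^{2}}{2} = - \frac{\left(- \frac{1}{78} - \frac{1}{4}\right)^{2}}{2} = - \frac{\left(- \frac{41}{156}\right)^{2}}{2} = \left(- \frac{1}{2}\right) \frac{1681}{24336} = - \frac{1681}{48672} \approx -0.034537$)
$g - o = - \frac{1681}{48672} - -36655 = - \frac{1681}{48672} + 36655 = \frac{1784070479}{48672}$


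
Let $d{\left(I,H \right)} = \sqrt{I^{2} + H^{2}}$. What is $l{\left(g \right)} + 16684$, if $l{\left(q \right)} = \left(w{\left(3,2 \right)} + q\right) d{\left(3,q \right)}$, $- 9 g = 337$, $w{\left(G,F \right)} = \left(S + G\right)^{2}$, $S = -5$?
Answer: $16684 - \frac{301 \sqrt{114298}}{81} \approx 15428.0$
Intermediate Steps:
$w{\left(G,F \right)} = \left(-5 + G\right)^{2}$
$d{\left(I,H \right)} = \sqrt{H^{2} + I^{2}}$
$g = - \frac{337}{9}$ ($g = \left(- \frac{1}{9}\right) 337 = - \frac{337}{9} \approx -37.444$)
$l{\left(q \right)} = \sqrt{9 + q^{2}} \left(4 + q\right)$ ($l{\left(q \right)} = \left(\left(-5 + 3\right)^{2} + q\right) \sqrt{q^{2} + 3^{2}} = \left(\left(-2\right)^{2} + q\right) \sqrt{q^{2} + 9} = \left(4 + q\right) \sqrt{9 + q^{2}} = \sqrt{9 + q^{2}} \left(4 + q\right)$)
$l{\left(g \right)} + 16684 = \sqrt{9 + \left(- \frac{337}{9}\right)^{2}} \left(4 - \frac{337}{9}\right) + 16684 = \sqrt{9 + \frac{113569}{81}} \left(- \frac{301}{9}\right) + 16684 = \sqrt{\frac{114298}{81}} \left(- \frac{301}{9}\right) + 16684 = \frac{\sqrt{114298}}{9} \left(- \frac{301}{9}\right) + 16684 = - \frac{301 \sqrt{114298}}{81} + 16684 = 16684 - \frac{301 \sqrt{114298}}{81}$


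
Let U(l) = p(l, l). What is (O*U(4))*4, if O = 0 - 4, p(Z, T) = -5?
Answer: 80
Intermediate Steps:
U(l) = -5
O = -4
(O*U(4))*4 = -4*(-5)*4 = 20*4 = 80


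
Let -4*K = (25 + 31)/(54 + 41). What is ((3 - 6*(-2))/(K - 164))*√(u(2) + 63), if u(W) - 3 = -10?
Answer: -475*√14/2599 ≈ -0.68384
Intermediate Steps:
u(W) = -7 (u(W) = 3 - 10 = -7)
K = -14/95 (K = -(25 + 31)/(4*(54 + 41)) = -14/95 ≈ -0.14737)
((3 - 6*(-2))/(K - 164))*√(u(2) + 63) = ((3 - 6*(-2))/(-14/95 - 164))*√(-7 + 63) = ((3 + 12)/(-15594/95))*√56 = (-95/15594*15)*(2*√14) = -475*√14/2599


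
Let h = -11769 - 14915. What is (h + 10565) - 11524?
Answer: -27643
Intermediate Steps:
h = -26684
(h + 10565) - 11524 = (-26684 + 10565) - 11524 = -16119 - 11524 = -27643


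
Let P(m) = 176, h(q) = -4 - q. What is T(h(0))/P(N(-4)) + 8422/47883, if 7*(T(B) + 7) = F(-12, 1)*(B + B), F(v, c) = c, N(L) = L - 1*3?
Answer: 695143/5362896 ≈ 0.12962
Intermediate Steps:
N(L) = -3 + L (N(L) = L - 3 = -3 + L)
T(B) = -7 + 2*B/7 (T(B) = -7 + (1*(B + B))/7 = -7 + (1*(2*B))/7 = -7 + (2*B)/7 = -7 + 2*B/7)
T(h(0))/P(N(-4)) + 8422/47883 = (-7 + 2*(-4 - 1*0)/7)/176 + 8422/47883 = (-7 + 2*(-4 + 0)/7)*(1/176) + 8422*(1/47883) = (-7 + (2/7)*(-4))*(1/176) + 8422/47883 = (-7 - 8/7)*(1/176) + 8422/47883 = -57/7*1/176 + 8422/47883 = -57/1232 + 8422/47883 = 695143/5362896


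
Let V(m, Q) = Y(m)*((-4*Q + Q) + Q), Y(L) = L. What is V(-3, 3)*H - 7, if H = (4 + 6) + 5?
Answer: 263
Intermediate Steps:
V(m, Q) = -2*Q*m (V(m, Q) = m*((-4*Q + Q) + Q) = m*(-3*Q + Q) = m*(-2*Q) = -2*Q*m)
H = 15 (H = 10 + 5 = 15)
V(-3, 3)*H - 7 = -2*3*(-3)*15 - 7 = 18*15 - 7 = 270 - 7 = 263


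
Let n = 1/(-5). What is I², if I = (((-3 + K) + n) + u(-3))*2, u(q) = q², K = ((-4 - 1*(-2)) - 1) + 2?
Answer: 2304/25 ≈ 92.160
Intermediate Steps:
n = -⅕ ≈ -0.20000
K = -1 (K = ((-4 + 2) - 1) + 2 = (-2 - 1) + 2 = -3 + 2 = -1)
I = 48/5 (I = (((-3 - 1) - ⅕) + (-3)²)*2 = ((-4 - ⅕) + 9)*2 = (-21/5 + 9)*2 = (24/5)*2 = 48/5 ≈ 9.6000)
I² = (48/5)² = 2304/25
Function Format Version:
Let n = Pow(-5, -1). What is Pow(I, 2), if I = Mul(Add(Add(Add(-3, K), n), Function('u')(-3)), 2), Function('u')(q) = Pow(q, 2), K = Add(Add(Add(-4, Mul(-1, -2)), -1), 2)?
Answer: Rational(2304, 25) ≈ 92.160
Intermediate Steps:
n = Rational(-1, 5) ≈ -0.20000
K = -1 (K = Add(Add(Add(-4, 2), -1), 2) = Add(Add(-2, -1), 2) = Add(-3, 2) = -1)
I = Rational(48, 5) (I = Mul(Add(Add(Add(-3, -1), Rational(-1, 5)), Pow(-3, 2)), 2) = Mul(Add(Add(-4, Rational(-1, 5)), 9), 2) = Mul(Add(Rational(-21, 5), 9), 2) = Mul(Rational(24, 5), 2) = Rational(48, 5) ≈ 9.6000)
Pow(I, 2) = Pow(Rational(48, 5), 2) = Rational(2304, 25)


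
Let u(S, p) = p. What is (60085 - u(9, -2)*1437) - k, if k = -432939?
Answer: 495898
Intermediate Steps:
(60085 - u(9, -2)*1437) - k = (60085 - (-2)*1437) - 1*(-432939) = (60085 - 1*(-2874)) + 432939 = (60085 + 2874) + 432939 = 62959 + 432939 = 495898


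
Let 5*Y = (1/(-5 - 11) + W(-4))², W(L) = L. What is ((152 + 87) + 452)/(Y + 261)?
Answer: 176896/67661 ≈ 2.6144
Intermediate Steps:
Y = 845/256 (Y = (1/(-5 - 11) - 4)²/5 = (1/(-16) - 4)²/5 = (-1/16 - 4)²/5 = (-65/16)²/5 = (⅕)*(4225/256) = 845/256 ≈ 3.3008)
((152 + 87) + 452)/(Y + 261) = ((152 + 87) + 452)/(845/256 + 261) = (239 + 452)/(67661/256) = 691*(256/67661) = 176896/67661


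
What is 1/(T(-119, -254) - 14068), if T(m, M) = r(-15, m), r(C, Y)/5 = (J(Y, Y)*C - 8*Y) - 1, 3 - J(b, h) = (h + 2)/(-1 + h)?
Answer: -8/75719 ≈ -0.00010565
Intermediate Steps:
J(b, h) = 3 - (2 + h)/(-1 + h) (J(b, h) = 3 - (h + 2)/(-1 + h) = 3 - (2 + h)/(-1 + h))
r(C, Y) = -5 - 40*Y + 5*C*(-5 + 2*Y)/(-1 + Y) (r(C, Y) = 5*((((-5 + 2*Y)/(-1 + Y))*C - 8*Y) - 1) = 5*((C*(-5 + 2*Y)/(-1 + Y) - 8*Y) - 1) = 5*((-8*Y + C*(-5 + 2*Y)/(-1 + Y)) - 1) = 5*(-1 - 8*Y + C*(-5 + 2*Y)/(-1 + Y)) = -5 - 40*Y + 5*C*(-5 + 2*Y)/(-1 + Y))
T(m, M) = 5*(76 - 23*m - 8*m²)/(-1 + m) (T(m, M) = 5*(1 - 8*m² - 5*(-15) + 7*m + 2*(-15)*m)/(-1 + m) = 5*(1 - 8*m² + 75 + 7*m - 30*m)/(-1 + m) = 5*(76 - 23*m - 8*m²)/(-1 + m))
1/(T(-119, -254) - 14068) = 1/(5*(76 - 23*(-119) - 8*(-119)²)/(-1 - 119) - 14068) = 1/(5*(76 + 2737 - 8*14161)/(-120) - 14068) = 1/(5*(-1/120)*(76 + 2737 - 113288) - 14068) = 1/(5*(-1/120)*(-110475) - 14068) = 1/(36825/8 - 14068) = 1/(-75719/8) = -8/75719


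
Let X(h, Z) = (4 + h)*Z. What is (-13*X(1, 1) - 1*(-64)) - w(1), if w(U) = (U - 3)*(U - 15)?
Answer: -29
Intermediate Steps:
X(h, Z) = Z*(4 + h)
w(U) = (-15 + U)*(-3 + U) (w(U) = (-3 + U)*(-15 + U) = (-15 + U)*(-3 + U))
(-13*X(1, 1) - 1*(-64)) - w(1) = (-13*(4 + 1) - 1*(-64)) - (45 + 1² - 18*1) = (-13*5 + 64) - (45 + 1 - 18) = (-13*5 + 64) - 1*28 = (-65 + 64) - 28 = -1 - 28 = -29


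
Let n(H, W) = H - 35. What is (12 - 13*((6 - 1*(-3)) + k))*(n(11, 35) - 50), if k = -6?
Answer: 1998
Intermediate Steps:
n(H, W) = -35 + H
(12 - 13*((6 - 1*(-3)) + k))*(n(11, 35) - 50) = (12 - 13*((6 - 1*(-3)) - 6))*((-35 + 11) - 50) = (12 - 13*((6 + 3) - 6))*(-24 - 50) = (12 - 13*(9 - 6))*(-74) = (12 - 13*3)*(-74) = (12 - 39)*(-74) = -27*(-74) = 1998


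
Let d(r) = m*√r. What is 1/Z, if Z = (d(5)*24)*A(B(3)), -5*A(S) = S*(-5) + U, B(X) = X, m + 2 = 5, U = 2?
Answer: √5/936 ≈ 0.0023890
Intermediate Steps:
m = 3 (m = -2 + 5 = 3)
d(r) = 3*√r
A(S) = -⅖ + S (A(S) = -(S*(-5) + 2)/5 = -(-5*S + 2)/5 = -(2 - 5*S)/5 = -⅖ + S)
Z = 936*√5/5 (Z = ((3*√5)*24)*(-⅖ + 3) = (72*√5)*(13/5) = 936*√5/5 ≈ 418.59)
1/Z = 1/(936*√5/5) = √5/936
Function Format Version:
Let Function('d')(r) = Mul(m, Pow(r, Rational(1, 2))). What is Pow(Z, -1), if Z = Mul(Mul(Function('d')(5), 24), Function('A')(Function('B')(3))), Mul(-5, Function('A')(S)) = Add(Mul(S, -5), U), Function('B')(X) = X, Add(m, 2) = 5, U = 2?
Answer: Mul(Rational(1, 936), Pow(5, Rational(1, 2))) ≈ 0.0023890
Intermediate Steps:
m = 3 (m = Add(-2, 5) = 3)
Function('d')(r) = Mul(3, Pow(r, Rational(1, 2)))
Function('A')(S) = Add(Rational(-2, 5), S) (Function('A')(S) = Mul(Rational(-1, 5), Add(Mul(S, -5), 2)) = Mul(Rational(-1, 5), Add(Mul(-5, S), 2)) = Mul(Rational(-1, 5), Add(2, Mul(-5, S))) = Add(Rational(-2, 5), S))
Z = Mul(Rational(936, 5), Pow(5, Rational(1, 2))) (Z = Mul(Mul(Mul(3, Pow(5, Rational(1, 2))), 24), Add(Rational(-2, 5), 3)) = Mul(Mul(72, Pow(5, Rational(1, 2))), Rational(13, 5)) = Mul(Rational(936, 5), Pow(5, Rational(1, 2))) ≈ 418.59)
Pow(Z, -1) = Pow(Mul(Rational(936, 5), Pow(5, Rational(1, 2))), -1) = Mul(Rational(1, 936), Pow(5, Rational(1, 2)))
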